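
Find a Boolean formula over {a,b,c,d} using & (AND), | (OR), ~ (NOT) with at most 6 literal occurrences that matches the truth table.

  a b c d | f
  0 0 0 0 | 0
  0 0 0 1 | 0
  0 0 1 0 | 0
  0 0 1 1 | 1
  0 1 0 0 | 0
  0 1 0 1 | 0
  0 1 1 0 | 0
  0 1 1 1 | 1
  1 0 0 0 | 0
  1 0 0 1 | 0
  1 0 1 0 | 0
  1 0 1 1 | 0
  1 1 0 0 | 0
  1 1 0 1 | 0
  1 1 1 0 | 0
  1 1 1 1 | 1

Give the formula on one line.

  ~a = 1111111100000000
  (b | ~a) = 1111111100001111
  ((b | ~a) & c) = 0011001100000011
  (d & ((b | ~a) & c)) = 0001000100000001

(d & ((b | ~a) & c))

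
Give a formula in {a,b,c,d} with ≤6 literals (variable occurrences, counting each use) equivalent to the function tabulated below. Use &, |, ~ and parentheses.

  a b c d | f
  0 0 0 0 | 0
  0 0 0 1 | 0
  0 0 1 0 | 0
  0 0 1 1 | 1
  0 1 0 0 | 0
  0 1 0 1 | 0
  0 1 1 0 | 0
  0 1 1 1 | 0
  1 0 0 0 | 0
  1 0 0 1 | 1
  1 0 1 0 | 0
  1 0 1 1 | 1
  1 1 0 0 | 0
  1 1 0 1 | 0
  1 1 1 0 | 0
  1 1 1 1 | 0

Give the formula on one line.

  ~b = 1111000011110000
  (~b & d) = 0101000001010000
  (c | a) = 0011001111111111
  ((c | a) | b) = 0011111111111111
  ((~b & d) & ((c | a) | b)) = 0001000001010000

((~b & d) & ((c | a) | b))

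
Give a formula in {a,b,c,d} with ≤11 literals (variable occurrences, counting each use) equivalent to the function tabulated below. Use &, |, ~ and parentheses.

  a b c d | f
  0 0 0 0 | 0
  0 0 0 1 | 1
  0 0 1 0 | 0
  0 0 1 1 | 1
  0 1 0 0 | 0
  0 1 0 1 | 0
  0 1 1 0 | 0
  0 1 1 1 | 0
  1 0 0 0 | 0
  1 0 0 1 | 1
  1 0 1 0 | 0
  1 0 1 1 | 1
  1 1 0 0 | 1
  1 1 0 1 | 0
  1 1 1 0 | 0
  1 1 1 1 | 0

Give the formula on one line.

(((a & ((~d | c) & (b | d))) & ~c) | (~b & d))

  ~d = 1010101010101010
  (~d | c) = 1011101110111011
  (b | d) = 0101111101011111
  ((~d | c) & (b | d)) = 0001101100011011
  (a & ((~d | c) & (b | d))) = 0000000000011011
  ~c = 1100110011001100
  ((a & ((~d | c) & (b | d))) & ~c) = 0000000000001000
  ~b = 1111000011110000
  (~b & d) = 0101000001010000
  (((a & ((~d | c) & (b | d))) & ~c) | (~b & d)) = 0101000001011000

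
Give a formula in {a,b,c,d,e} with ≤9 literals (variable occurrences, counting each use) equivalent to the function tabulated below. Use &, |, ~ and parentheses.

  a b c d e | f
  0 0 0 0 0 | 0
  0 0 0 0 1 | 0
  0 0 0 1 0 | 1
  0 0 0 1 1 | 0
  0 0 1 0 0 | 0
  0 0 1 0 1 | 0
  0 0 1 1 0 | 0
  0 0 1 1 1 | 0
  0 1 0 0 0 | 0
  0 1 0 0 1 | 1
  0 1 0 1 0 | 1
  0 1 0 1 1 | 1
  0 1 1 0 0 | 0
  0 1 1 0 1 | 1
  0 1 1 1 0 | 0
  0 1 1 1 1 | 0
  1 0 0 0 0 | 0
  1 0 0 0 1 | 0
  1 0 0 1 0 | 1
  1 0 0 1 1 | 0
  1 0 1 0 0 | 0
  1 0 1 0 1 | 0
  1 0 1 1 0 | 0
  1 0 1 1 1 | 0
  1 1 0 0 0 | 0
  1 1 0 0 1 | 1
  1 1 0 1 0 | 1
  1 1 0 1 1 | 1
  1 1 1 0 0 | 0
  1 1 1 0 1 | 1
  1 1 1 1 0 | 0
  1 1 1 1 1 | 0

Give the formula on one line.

(((~e & d) | (b & e)) & (~d | ~c))

  ~e = 10101010101010101010101010101010
  (~e & d) = 00100010001000100010001000100010
  (b & e) = 00000000010101010000000001010101
  ((~e & d) | (b & e)) = 00100010011101110010001001110111
  ~d = 11001100110011001100110011001100
  ~c = 11110000111100001111000011110000
  (~d | ~c) = 11111100111111001111110011111100
  (((~e & d) | (b & e)) & (~d | ~c)) = 00100000011101000010000001110100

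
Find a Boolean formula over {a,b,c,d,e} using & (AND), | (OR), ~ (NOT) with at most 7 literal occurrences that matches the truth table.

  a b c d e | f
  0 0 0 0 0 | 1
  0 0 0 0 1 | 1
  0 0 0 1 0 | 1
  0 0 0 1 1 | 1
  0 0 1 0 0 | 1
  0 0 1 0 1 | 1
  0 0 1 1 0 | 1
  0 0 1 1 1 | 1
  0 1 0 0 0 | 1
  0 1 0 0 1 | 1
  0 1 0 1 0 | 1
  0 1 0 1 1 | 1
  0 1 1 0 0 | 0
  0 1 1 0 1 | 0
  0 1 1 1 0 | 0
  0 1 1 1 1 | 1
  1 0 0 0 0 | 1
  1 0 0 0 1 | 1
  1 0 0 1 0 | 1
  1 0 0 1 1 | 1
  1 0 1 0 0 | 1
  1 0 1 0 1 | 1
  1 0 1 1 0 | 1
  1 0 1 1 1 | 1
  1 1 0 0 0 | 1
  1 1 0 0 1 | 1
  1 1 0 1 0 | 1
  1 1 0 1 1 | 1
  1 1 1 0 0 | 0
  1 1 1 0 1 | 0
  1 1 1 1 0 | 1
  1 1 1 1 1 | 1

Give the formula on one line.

  ~c = 11110000111100001111000011110000
  (a & d) = 00000000000000000011001100110011
  (~c | (a & d)) = 11110000111100001111001111110011
  ~b = 11111111000000001111111100000000
  ((~c | (a & d)) | ~b) = 11111111111100001111111111110011
  (d & e) = 00010001000100010001000100010001
  ~a = 11111111111111110000000000000000
  ((d & e) & ~a) = 00010001000100010000000000000000
  (((~c | (a & d)) | ~b) | ((d & e) & ~a)) = 11111111111100011111111111110011

(((~c | (a & d)) | ~b) | ((d & e) & ~a))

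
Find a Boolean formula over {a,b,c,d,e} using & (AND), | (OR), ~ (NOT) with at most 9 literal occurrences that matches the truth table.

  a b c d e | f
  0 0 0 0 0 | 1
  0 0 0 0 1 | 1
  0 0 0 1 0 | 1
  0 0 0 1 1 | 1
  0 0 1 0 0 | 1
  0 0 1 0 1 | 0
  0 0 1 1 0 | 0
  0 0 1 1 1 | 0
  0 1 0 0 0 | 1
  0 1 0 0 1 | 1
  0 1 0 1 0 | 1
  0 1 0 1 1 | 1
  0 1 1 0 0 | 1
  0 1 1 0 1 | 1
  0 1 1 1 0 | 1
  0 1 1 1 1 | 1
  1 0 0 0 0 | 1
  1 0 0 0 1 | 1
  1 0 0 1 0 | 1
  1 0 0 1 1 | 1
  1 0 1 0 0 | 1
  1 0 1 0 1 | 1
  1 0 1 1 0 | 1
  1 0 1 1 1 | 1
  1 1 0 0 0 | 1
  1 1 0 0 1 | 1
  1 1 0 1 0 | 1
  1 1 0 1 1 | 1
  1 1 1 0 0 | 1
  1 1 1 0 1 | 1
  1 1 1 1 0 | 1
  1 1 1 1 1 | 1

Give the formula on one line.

  (a | b) = 00000000111111111111111111111111
  ~d = 11001100110011001100110011001100
  ~e = 10101010101010101010101010101010
  ~a = 11111111111111110000000000000000
  (~e & ~a) = 10101010101010100000000000000000
  (~d & (~e & ~a)) = 10001000100010000000000000000000
  ~c = 11110000111100001111000011110000
  ((~d & (~e & ~a)) | ~c) = 11111000111110001111000011110000
  ((a | b) | ((~d & (~e & ~a)) | ~c)) = 11111000111111111111111111111111

((a | b) | ((~d & (~e & ~a)) | ~c))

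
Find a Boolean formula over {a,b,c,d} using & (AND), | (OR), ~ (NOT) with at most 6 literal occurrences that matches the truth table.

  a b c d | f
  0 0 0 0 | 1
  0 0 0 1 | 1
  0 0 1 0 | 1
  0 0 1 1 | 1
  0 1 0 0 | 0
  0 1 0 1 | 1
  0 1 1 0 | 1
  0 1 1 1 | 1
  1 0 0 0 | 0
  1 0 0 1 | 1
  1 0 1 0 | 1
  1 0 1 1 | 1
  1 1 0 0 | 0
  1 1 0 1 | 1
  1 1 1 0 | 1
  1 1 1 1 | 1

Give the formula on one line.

((~a & ~b) | (d | c))

  ~a = 1111111100000000
  ~b = 1111000011110000
  (~a & ~b) = 1111000000000000
  (d | c) = 0111011101110111
  ((~a & ~b) | (d | c)) = 1111011101110111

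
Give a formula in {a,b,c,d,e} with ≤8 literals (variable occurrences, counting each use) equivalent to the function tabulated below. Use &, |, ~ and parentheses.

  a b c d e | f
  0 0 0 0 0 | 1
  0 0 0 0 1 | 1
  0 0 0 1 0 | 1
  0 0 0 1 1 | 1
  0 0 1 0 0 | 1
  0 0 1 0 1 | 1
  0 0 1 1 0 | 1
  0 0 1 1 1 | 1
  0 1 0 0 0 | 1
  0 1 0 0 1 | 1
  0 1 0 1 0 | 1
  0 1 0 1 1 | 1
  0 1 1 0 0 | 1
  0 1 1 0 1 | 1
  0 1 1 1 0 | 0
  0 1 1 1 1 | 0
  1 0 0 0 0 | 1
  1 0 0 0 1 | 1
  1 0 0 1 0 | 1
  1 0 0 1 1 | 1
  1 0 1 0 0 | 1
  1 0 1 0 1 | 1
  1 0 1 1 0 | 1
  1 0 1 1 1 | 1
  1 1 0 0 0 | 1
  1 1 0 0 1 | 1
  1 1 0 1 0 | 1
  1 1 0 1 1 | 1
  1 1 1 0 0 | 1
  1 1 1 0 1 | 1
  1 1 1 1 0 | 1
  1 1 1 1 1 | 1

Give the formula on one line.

(((~d | ~b) | (~c & (~a & d))) | a)

  ~d = 11001100110011001100110011001100
  ~b = 11111111000000001111111100000000
  (~d | ~b) = 11111111110011001111111111001100
  ~c = 11110000111100001111000011110000
  ~a = 11111111111111110000000000000000
  (~a & d) = 00110011001100110000000000000000
  (~c & (~a & d)) = 00110000001100000000000000000000
  ((~d | ~b) | (~c & (~a & d))) = 11111111111111001111111111001100
  (((~d | ~b) | (~c & (~a & d))) | a) = 11111111111111001111111111111111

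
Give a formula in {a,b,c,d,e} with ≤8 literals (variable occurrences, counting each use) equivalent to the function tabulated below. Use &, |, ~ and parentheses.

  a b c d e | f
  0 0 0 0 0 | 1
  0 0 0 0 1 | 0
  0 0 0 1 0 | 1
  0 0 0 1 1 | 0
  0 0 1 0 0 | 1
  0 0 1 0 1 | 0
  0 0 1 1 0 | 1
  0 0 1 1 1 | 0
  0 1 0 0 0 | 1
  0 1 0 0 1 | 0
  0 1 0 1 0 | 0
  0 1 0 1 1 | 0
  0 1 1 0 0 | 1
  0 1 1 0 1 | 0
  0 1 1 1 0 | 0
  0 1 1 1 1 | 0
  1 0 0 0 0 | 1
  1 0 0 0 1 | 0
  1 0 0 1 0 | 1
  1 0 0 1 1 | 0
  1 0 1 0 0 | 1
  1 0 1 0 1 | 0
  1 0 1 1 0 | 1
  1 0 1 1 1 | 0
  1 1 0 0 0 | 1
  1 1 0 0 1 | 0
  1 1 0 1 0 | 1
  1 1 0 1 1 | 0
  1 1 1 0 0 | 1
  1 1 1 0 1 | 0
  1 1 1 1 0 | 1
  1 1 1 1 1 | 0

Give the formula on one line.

  ~d = 11001100110011001100110011001100
  ~e = 10101010101010101010101010101010
  (b & ~e) = 00000000101010100000000010101010
  (~d & (b & ~e)) = 00000000100010000000000010001000
  ~b = 11111111000000001111111100000000
  (~b | a) = 11111111000000001111111111111111
  (~e & (~b | a)) = 10101010000000001010101010101010
  ((~d & (b & ~e)) | (~e & (~b | a))) = 10101010100010001010101010101010

((~d & (b & ~e)) | (~e & (~b | a)))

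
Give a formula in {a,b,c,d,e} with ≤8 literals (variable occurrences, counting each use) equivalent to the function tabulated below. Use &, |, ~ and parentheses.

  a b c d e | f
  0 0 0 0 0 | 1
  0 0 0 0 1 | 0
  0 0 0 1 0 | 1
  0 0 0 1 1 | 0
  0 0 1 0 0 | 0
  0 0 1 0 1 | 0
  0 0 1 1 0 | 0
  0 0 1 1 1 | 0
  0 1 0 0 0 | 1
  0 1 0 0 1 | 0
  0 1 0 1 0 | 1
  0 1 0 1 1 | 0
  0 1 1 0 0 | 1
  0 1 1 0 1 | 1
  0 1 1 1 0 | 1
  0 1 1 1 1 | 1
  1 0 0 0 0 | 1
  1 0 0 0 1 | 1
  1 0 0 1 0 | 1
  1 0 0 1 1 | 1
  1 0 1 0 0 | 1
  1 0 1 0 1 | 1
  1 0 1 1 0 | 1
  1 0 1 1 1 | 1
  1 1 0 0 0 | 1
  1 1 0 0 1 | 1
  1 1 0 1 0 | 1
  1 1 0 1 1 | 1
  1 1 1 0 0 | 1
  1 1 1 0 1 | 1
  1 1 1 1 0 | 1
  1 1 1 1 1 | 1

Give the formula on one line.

  ~c = 11110000111100001111000011110000
  (b | ~c) = 11110000111111111111000011111111
  ~e = 10101010101010101010101010101010
  (c | ~e) = 10101111101011111010111110101111
  ((b | ~c) & (c | ~e)) = 10100000101011111010000010101111
  (((b | ~c) & (c | ~e)) | a) = 10100000101011111111111111111111

(((b | ~c) & (c | ~e)) | a)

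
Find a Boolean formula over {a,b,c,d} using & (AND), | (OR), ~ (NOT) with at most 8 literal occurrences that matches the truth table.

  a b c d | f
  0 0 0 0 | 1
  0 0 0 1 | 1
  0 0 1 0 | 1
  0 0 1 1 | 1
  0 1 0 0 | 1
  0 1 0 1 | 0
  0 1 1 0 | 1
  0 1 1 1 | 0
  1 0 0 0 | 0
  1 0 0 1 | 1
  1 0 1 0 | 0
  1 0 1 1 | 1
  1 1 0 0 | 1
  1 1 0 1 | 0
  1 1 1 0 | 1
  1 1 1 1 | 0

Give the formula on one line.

(((~a | d) & ~b) | ((~d | ~b) & (~a | b)))

  ~a = 1111111100000000
  (~a | d) = 1111111101010101
  ~b = 1111000011110000
  ((~a | d) & ~b) = 1111000001010000
  ~d = 1010101010101010
  (~d | ~b) = 1111101011111010
  (~a | b) = 1111111100001111
  ((~d | ~b) & (~a | b)) = 1111101000001010
  (((~a | d) & ~b) | ((~d | ~b) & (~a | b))) = 1111101001011010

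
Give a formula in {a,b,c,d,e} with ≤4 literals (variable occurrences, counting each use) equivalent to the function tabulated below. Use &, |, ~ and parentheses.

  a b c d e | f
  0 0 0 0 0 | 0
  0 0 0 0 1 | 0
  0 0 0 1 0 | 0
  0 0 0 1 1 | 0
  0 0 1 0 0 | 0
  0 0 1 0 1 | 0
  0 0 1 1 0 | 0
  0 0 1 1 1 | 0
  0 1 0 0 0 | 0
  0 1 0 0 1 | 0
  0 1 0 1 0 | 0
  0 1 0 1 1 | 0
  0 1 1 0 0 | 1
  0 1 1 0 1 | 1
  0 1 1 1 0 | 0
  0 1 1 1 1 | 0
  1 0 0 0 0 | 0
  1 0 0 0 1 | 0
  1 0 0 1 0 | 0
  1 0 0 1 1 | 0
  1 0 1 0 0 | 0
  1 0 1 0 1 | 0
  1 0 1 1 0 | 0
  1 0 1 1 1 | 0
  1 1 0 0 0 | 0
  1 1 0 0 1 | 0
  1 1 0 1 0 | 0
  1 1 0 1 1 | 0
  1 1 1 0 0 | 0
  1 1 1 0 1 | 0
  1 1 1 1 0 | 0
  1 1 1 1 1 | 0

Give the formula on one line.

  ~d = 11001100110011001100110011001100
  (b & ~d) = 00000000110011000000000011001100
  ~a = 11111111111111110000000000000000
  ((b & ~d) & ~a) = 00000000110011000000000000000000
  (((b & ~d) & ~a) & c) = 00000000000011000000000000000000

(((b & ~d) & ~a) & c)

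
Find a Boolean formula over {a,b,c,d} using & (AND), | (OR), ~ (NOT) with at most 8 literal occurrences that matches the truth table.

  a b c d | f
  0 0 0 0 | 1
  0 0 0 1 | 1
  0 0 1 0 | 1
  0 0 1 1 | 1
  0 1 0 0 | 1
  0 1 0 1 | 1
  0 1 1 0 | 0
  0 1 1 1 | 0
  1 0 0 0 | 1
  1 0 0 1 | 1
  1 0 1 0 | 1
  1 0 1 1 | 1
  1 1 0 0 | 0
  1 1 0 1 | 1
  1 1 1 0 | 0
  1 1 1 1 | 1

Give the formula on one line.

((~c & (~a | c)) | (((d | (~d & ~b)) & a) | ~b))

  ~c = 1100110011001100
  ~a = 1111111100000000
  (~a | c) = 1111111100110011
  (~c & (~a | c)) = 1100110000000000
  ~d = 1010101010101010
  ~b = 1111000011110000
  (~d & ~b) = 1010000010100000
  (d | (~d & ~b)) = 1111010111110101
  ((d | (~d & ~b)) & a) = 0000000011110101
  (((d | (~d & ~b)) & a) | ~b) = 1111000011110101
  ((~c & (~a | c)) | (((d | (~d & ~b)) & a) | ~b)) = 1111110011110101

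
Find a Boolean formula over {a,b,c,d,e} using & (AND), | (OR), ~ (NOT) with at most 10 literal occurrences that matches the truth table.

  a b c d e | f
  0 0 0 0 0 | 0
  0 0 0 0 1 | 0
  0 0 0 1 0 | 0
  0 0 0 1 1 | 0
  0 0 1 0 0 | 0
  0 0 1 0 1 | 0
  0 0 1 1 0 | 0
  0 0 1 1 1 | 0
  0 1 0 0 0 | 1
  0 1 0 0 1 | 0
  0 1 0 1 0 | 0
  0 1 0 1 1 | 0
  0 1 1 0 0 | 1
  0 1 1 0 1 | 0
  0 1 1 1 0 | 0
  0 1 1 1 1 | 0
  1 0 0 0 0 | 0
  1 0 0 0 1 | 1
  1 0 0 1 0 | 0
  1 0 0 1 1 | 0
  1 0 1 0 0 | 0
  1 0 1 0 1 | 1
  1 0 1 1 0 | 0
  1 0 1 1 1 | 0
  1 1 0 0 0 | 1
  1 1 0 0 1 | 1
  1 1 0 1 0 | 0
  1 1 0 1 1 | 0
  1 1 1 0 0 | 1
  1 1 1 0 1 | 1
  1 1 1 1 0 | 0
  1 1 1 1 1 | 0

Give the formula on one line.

((((((~a & c) | (d & c)) | e) & a) | (b & ~e)) & ~d)

  ~a = 11111111111111110000000000000000
  (~a & c) = 00001111000011110000000000000000
  (d & c) = 00000011000000110000001100000011
  ((~a & c) | (d & c)) = 00001111000011110000001100000011
  (((~a & c) | (d & c)) | e) = 01011111010111110101011101010111
  ((((~a & c) | (d & c)) | e) & a) = 00000000000000000101011101010111
  ~e = 10101010101010101010101010101010
  (b & ~e) = 00000000101010100000000010101010
  (((((~a & c) | (d & c)) | e) & a) | (b & ~e)) = 00000000101010100101011111111111
  ~d = 11001100110011001100110011001100
  ((((((~a & c) | (d & c)) | e) & a) | (b & ~e)) & ~d) = 00000000100010000100010011001100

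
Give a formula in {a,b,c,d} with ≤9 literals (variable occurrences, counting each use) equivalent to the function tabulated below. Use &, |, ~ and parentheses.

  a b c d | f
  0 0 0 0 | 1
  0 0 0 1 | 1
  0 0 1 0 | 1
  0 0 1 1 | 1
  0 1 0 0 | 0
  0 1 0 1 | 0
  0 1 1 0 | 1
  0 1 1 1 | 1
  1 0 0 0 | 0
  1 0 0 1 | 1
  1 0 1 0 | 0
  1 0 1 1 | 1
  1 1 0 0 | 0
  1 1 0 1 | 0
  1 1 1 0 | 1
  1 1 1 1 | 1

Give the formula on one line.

  ~c = 1100110011001100
  ~a = 1111111100000000
  (~c & ~a) = 1100110000000000
  ((~c & ~a) | a) = 1100110011111111
  (((~c & ~a) | a) & b) = 0000110000001111
  (d | ~a) = 1111111101010101
  ((((~c & ~a) | a) & b) | (d | ~a)) = 1111111101011111
  ~b = 1111000011110000
  (c | ~b) = 1111001111110011
  (((((~c & ~a) | a) & b) | (d | ~a)) & (c | ~b)) = 1111001101010011

(((((~c & ~a) | a) & b) | (d | ~a)) & (c | ~b))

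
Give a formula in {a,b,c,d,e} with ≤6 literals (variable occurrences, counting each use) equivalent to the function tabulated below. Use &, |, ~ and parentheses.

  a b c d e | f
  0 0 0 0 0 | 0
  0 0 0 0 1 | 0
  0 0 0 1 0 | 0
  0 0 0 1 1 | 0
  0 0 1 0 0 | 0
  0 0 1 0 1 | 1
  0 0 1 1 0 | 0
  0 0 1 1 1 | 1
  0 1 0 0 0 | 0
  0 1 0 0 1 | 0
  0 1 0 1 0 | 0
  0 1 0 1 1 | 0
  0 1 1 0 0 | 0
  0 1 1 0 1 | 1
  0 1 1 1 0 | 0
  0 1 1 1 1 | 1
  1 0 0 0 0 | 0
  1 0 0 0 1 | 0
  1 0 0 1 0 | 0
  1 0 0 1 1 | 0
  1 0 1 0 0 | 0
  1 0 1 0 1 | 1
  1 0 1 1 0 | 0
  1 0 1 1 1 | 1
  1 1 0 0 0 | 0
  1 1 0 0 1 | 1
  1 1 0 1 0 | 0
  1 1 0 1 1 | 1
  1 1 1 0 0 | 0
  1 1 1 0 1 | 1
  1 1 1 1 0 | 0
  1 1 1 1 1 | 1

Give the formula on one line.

((c | (a & b)) & e)

  (a & b) = 00000000000000000000000011111111
  (c | (a & b)) = 00001111000011110000111111111111
  ((c | (a & b)) & e) = 00000101000001010000010101010101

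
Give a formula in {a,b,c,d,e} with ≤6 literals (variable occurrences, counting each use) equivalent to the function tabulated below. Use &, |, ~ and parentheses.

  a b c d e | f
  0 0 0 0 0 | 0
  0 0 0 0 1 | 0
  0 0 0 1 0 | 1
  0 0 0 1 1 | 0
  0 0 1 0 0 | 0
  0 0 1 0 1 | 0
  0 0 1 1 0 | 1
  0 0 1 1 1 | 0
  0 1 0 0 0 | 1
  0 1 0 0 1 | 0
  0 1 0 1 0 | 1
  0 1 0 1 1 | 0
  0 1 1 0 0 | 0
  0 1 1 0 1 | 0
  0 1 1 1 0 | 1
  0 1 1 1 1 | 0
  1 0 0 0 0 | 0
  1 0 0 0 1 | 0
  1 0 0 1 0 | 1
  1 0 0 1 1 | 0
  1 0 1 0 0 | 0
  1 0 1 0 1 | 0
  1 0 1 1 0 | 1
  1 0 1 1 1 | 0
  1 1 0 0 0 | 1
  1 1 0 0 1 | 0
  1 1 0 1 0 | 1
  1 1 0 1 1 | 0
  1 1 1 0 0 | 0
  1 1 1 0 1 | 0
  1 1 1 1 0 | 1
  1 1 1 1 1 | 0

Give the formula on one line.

  ~c = 11110000111100001111000011110000
  (~c | d) = 11110011111100111111001111110011
  ~e = 10101010101010101010101010101010
  ((~c | d) & ~e) = 10100010101000101010001010100010
  (d | b) = 00110011111111110011001111111111
  (((~c | d) & ~e) & (d | b)) = 00100010101000100010001010100010

(((~c | d) & ~e) & (d | b))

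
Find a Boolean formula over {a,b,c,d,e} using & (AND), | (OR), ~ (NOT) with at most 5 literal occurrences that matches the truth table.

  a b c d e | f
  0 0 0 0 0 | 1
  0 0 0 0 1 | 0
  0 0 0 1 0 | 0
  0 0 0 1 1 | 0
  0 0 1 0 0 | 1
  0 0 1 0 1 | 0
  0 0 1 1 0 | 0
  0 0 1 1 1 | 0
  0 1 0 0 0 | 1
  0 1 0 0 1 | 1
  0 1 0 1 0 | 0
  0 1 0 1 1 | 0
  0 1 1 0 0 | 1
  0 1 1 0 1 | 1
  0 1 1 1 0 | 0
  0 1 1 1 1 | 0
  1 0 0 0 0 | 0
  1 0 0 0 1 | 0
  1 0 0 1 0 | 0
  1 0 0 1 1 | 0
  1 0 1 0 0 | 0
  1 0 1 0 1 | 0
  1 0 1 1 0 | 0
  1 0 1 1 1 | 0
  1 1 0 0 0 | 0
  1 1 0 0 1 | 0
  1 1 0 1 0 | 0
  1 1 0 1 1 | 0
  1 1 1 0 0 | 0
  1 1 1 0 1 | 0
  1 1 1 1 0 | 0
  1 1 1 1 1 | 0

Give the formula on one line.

((((d | b) | ~e) & ~d) & ~a)

  (d | b) = 00110011111111110011001111111111
  ~e = 10101010101010101010101010101010
  ((d | b) | ~e) = 10111011111111111011101111111111
  ~d = 11001100110011001100110011001100
  (((d | b) | ~e) & ~d) = 10001000110011001000100011001100
  ~a = 11111111111111110000000000000000
  ((((d | b) | ~e) & ~d) & ~a) = 10001000110011000000000000000000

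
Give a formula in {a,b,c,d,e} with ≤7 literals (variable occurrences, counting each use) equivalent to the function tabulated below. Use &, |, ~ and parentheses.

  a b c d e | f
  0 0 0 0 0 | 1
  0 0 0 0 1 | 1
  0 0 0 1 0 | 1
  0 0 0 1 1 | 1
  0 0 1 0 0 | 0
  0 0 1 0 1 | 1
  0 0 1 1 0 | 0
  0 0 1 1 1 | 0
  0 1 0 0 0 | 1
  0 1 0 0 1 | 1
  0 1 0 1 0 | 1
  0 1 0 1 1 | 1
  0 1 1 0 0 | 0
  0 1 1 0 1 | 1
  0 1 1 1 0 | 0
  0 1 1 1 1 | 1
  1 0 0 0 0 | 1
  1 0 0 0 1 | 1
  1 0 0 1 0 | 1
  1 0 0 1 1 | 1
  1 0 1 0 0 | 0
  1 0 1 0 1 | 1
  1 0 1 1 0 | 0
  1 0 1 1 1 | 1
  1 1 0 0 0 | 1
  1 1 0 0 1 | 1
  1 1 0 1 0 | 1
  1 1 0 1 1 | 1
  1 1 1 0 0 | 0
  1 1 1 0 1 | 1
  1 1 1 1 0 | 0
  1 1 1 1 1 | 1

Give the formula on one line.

  ~d = 11001100110011001100110011001100
  (a | b) = 00000000111111111111111111111111
  (~d | (a | b)) = 11001100111111111111111111111111
  (e & (~d | (a | b))) = 01000100010101010101010101010101
  ~c = 11110000111100001111000011110000
  ((e & (~d | (a | b))) | ~c) = 11110100111101011111010111110101

((e & (~d | (a | b))) | ~c)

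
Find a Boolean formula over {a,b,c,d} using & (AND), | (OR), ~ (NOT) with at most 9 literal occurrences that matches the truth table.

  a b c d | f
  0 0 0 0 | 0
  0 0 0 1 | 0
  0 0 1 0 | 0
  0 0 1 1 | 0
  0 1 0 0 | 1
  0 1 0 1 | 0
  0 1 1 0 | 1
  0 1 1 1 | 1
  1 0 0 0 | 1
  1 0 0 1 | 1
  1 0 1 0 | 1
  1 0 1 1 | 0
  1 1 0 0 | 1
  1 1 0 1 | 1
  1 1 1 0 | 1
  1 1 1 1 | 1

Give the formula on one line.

(((c | a) | (~d & b)) & ((a & ~d) | (~c | b)))

  (c | a) = 0011001111111111
  ~d = 1010101010101010
  (~d & b) = 0000101000001010
  ((c | a) | (~d & b)) = 0011101111111111
  (a & ~d) = 0000000010101010
  ~c = 1100110011001100
  (~c | b) = 1100111111001111
  ((a & ~d) | (~c | b)) = 1100111111101111
  (((c | a) | (~d & b)) & ((a & ~d) | (~c | b))) = 0000101111101111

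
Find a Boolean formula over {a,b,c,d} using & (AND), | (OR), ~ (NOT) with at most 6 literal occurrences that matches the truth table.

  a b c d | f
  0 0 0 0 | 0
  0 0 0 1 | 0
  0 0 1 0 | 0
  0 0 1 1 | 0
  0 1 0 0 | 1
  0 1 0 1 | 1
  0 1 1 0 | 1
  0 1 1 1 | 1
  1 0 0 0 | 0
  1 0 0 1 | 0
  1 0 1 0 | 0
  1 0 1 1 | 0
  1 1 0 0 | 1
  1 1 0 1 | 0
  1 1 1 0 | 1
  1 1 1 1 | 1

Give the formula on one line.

(((c | ~d) | ~a) & b)

  ~d = 1010101010101010
  (c | ~d) = 1011101110111011
  ~a = 1111111100000000
  ((c | ~d) | ~a) = 1111111110111011
  (((c | ~d) | ~a) & b) = 0000111100001011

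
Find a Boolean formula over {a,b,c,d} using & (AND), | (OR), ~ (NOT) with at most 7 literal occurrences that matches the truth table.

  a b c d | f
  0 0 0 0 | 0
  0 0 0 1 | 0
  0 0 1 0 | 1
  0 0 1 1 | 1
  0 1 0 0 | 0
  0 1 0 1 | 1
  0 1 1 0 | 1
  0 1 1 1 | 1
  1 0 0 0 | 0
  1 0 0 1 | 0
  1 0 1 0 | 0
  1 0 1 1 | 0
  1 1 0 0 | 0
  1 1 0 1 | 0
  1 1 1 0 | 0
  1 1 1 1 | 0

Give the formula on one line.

  ~a = 1111111100000000
  (b | c) = 0011111100111111
  (~a & (b | c)) = 0011111100000000
  ~b = 1111000011110000
  (d | ~b) = 1111010111110101
  ((d | ~b) | c) = 1111011111110111
  ((~a & (b | c)) & ((d | ~b) | c)) = 0011011100000000

((~a & (b | c)) & ((d | ~b) | c))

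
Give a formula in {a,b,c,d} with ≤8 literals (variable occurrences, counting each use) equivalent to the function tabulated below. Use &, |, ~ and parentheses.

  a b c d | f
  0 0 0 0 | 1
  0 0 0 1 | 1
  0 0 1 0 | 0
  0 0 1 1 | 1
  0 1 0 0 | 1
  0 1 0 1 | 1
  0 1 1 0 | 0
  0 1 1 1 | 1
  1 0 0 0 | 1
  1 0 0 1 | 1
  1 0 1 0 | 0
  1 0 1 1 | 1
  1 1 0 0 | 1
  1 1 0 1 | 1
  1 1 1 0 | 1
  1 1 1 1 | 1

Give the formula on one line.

((c & (b & a)) | (~c | d))

  (b & a) = 0000000000001111
  (c & (b & a)) = 0000000000000011
  ~c = 1100110011001100
  (~c | d) = 1101110111011101
  ((c & (b & a)) | (~c | d)) = 1101110111011111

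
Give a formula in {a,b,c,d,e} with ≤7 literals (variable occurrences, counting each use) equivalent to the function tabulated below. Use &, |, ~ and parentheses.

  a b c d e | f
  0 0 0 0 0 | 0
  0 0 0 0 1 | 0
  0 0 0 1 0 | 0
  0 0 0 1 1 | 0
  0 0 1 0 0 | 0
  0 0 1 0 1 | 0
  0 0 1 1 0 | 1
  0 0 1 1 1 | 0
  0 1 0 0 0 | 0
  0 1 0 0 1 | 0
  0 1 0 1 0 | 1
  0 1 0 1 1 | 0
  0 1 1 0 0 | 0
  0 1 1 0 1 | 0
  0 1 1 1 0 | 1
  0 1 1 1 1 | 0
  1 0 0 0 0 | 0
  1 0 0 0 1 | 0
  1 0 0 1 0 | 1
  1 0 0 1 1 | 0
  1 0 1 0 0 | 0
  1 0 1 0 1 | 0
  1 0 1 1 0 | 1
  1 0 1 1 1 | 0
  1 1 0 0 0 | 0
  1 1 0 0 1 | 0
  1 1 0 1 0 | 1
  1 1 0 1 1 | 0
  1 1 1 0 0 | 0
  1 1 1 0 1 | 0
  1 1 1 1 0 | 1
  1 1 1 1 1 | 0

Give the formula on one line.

((~e & d) & ((~e & c) | (a | b)))

  ~e = 10101010101010101010101010101010
  (~e & d) = 00100010001000100010001000100010
  (~e & c) = 00001010000010100000101000001010
  (a | b) = 00000000111111111111111111111111
  ((~e & c) | (a | b)) = 00001010111111111111111111111111
  ((~e & d) & ((~e & c) | (a | b))) = 00000010001000100010001000100010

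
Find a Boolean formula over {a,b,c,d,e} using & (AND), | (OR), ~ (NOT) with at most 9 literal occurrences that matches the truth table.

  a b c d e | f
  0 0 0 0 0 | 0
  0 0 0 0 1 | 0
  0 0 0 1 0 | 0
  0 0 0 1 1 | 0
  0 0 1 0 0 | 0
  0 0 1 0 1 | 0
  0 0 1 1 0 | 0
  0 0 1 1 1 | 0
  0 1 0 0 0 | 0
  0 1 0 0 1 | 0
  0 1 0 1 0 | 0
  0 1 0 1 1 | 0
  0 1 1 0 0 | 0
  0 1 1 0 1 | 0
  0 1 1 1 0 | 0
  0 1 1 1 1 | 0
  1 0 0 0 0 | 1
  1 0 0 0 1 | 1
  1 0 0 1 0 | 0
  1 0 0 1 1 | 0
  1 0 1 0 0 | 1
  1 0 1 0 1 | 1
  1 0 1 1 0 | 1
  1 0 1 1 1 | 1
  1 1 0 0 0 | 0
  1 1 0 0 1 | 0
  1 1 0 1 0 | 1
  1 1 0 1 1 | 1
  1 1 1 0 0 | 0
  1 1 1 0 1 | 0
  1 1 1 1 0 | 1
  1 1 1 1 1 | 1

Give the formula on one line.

  ~b = 11111111000000001111111100000000
  (~b | d) = 11111111001100111111111100110011
  (a & (~b | d)) = 00000000000000001111111100110011
  ~d = 11001100110011001100110011001100
  (~d | b) = 11001100111111111100110011111111
  (c | (~d | b)) = 11001111111111111100111111111111
  ((a & (~b | d)) & (c | (~d | b))) = 00000000000000001100111100110011

((a & (~b | d)) & (c | (~d | b)))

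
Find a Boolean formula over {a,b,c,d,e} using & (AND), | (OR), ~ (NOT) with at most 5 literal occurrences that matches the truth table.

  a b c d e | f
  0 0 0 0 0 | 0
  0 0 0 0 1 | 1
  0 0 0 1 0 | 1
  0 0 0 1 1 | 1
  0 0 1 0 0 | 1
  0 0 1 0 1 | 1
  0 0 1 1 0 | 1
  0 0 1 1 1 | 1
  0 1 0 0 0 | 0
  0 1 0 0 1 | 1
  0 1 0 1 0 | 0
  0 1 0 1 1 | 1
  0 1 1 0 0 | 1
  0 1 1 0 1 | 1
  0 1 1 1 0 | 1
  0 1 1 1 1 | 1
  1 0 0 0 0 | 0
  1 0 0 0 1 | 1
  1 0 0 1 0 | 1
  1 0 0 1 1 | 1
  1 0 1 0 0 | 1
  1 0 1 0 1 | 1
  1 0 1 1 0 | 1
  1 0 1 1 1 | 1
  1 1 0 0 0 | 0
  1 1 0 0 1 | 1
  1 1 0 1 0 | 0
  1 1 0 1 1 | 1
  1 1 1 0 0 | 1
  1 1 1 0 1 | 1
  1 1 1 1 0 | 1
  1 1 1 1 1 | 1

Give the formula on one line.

((d & ~b) | (c | e))

  ~b = 11111111000000001111111100000000
  (d & ~b) = 00110011000000000011001100000000
  (c | e) = 01011111010111110101111101011111
  ((d & ~b) | (c | e)) = 01111111010111110111111101011111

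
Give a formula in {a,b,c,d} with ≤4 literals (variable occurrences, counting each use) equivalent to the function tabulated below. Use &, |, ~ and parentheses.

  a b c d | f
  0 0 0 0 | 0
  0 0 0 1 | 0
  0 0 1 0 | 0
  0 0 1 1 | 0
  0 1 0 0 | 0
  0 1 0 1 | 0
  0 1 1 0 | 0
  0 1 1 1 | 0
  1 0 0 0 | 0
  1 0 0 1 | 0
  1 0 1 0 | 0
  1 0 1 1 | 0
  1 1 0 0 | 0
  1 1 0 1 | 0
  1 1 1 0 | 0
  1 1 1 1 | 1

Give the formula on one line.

(b & ((c & d) & a))

  (c & d) = 0001000100010001
  ((c & d) & a) = 0000000000010001
  (b & ((c & d) & a)) = 0000000000000001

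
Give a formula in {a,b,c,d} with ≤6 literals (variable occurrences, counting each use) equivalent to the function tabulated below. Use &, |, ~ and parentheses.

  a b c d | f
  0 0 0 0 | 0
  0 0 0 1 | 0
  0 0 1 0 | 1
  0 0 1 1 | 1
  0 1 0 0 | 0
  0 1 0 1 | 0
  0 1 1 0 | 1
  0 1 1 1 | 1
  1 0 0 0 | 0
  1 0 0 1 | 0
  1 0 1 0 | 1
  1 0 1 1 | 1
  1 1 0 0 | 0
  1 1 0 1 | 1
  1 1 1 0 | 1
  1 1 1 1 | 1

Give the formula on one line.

((c | (a & b)) & (d | c))

  (a & b) = 0000000000001111
  (c | (a & b)) = 0011001100111111
  (d | c) = 0111011101110111
  ((c | (a & b)) & (d | c)) = 0011001100110111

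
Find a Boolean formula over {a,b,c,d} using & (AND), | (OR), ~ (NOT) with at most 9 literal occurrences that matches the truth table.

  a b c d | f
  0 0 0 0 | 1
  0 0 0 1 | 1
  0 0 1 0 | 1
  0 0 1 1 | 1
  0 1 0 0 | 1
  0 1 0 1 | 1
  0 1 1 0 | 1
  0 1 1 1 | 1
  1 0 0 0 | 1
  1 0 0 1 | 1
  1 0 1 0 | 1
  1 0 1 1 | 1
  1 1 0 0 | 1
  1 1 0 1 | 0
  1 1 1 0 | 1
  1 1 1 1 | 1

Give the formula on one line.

((d & (~a | c)) | (((b | d) & ~b) | ~d))

  ~a = 1111111100000000
  (~a | c) = 1111111100110011
  (d & (~a | c)) = 0101010100010001
  (b | d) = 0101111101011111
  ~b = 1111000011110000
  ((b | d) & ~b) = 0101000001010000
  ~d = 1010101010101010
  (((b | d) & ~b) | ~d) = 1111101011111010
  ((d & (~a | c)) | (((b | d) & ~b) | ~d)) = 1111111111111011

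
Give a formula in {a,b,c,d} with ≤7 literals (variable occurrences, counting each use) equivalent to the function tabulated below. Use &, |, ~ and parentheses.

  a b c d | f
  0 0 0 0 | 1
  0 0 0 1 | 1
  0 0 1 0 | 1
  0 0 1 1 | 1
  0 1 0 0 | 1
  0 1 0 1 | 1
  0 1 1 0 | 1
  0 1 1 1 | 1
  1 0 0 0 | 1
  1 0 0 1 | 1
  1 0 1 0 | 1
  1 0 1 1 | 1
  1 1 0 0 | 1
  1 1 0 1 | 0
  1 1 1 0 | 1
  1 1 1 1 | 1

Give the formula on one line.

  ~a = 1111111100000000
  ~d = 1010101010101010
  ~b = 1111000011110000
  (~d | ~b) = 1111101011111010
  (c | (~d | ~b)) = 1111101111111011
  (~a | (c | (~d | ~b))) = 1111111111111011

(~a | (c | (~d | ~b)))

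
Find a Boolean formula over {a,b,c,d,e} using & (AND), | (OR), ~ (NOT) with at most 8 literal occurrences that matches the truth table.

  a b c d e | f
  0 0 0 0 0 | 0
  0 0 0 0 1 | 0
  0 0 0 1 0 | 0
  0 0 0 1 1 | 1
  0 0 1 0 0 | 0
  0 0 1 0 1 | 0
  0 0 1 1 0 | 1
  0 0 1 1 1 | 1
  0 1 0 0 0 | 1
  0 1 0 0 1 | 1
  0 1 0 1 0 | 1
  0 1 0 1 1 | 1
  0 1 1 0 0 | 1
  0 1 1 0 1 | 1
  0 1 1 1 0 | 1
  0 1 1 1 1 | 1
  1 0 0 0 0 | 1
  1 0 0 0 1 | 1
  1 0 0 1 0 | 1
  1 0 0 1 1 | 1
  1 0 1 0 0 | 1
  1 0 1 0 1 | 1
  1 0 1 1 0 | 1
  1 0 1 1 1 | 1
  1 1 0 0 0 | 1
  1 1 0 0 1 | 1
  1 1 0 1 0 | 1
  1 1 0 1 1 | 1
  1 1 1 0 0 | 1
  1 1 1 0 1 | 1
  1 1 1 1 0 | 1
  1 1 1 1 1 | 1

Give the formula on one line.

(((c | a) | (e | b)) & ((d | a) | b))

  (c | a) = 00001111000011111111111111111111
  (e | b) = 01010101111111110101010111111111
  ((c | a) | (e | b)) = 01011111111111111111111111111111
  (d | a) = 00110011001100111111111111111111
  ((d | a) | b) = 00110011111111111111111111111111
  (((c | a) | (e | b)) & ((d | a) | b)) = 00010011111111111111111111111111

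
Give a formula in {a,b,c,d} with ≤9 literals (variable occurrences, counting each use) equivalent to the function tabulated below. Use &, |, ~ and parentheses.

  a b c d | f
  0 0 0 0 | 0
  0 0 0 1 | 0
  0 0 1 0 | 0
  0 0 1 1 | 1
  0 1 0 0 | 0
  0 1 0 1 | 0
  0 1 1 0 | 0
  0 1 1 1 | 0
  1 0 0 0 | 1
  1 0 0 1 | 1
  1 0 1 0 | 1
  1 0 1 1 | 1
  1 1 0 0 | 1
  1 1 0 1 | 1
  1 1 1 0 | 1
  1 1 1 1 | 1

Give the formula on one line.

  ~d = 1010101010101010
  ~b = 1111000011110000
  (c & ~b) = 0011000000110000
  (~d | (c & ~b)) = 1011101010111010
  (a | (~d | (c & ~b))) = 1011101011111111
  ((a | (~d | (c & ~b))) & d) = 0001000001010101
  (a | ((a | (~d | (c & ~b))) & d)) = 0001000011111111

(a | ((a | (~d | (c & ~b))) & d))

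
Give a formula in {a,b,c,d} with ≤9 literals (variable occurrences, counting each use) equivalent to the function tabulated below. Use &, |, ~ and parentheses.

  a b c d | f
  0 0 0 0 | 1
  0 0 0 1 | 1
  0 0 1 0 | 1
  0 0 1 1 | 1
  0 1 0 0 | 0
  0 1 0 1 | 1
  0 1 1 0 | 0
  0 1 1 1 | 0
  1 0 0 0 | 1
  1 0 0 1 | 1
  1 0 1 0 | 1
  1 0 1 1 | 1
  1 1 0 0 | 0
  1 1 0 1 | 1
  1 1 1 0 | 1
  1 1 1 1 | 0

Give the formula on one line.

  ~d = 1010101010101010
  (a & ~d) = 0000000010101010
  ((a & ~d) & c) = 0000000000100010
  ~c = 1100110011001100
  (~c & d) = 0100010001000100
  ~b = 1111000011110000
  ((~c & d) | ~b) = 1111010011110100
  (((a & ~d) & c) | ((~c & d) | ~b)) = 1111010011110110

(((a & ~d) & c) | ((~c & d) | ~b))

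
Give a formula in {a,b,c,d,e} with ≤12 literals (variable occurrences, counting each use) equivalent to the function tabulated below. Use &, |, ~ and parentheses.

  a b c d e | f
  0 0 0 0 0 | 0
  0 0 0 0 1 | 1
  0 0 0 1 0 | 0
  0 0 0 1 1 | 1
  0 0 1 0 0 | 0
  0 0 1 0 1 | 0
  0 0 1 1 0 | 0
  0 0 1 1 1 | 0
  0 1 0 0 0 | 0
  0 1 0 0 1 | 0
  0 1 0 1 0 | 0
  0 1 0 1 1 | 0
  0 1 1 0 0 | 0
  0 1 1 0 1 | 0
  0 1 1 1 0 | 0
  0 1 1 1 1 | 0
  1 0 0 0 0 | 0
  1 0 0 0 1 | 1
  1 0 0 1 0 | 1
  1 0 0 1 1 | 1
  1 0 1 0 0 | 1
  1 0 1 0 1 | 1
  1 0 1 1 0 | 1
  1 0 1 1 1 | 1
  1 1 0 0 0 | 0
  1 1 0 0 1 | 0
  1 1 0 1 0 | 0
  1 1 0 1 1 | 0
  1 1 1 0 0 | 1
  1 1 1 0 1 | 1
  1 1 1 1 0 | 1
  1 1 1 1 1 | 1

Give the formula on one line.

((~b | c) & ((((d & (a & ~e)) | e) & ~c) | (a & c)))

  ~b = 11111111000000001111111100000000
  (~b | c) = 11111111000011111111111100001111
  ~e = 10101010101010101010101010101010
  (a & ~e) = 00000000000000001010101010101010
  (d & (a & ~e)) = 00000000000000000010001000100010
  ((d & (a & ~e)) | e) = 01010101010101010111011101110111
  ~c = 11110000111100001111000011110000
  (((d & (a & ~e)) | e) & ~c) = 01010000010100000111000001110000
  (a & c) = 00000000000000000000111100001111
  ((((d & (a & ~e)) | e) & ~c) | (a & c)) = 01010000010100000111111101111111
  ((~b | c) & ((((d & (a & ~e)) | e) & ~c) | (a & c))) = 01010000000000000111111100001111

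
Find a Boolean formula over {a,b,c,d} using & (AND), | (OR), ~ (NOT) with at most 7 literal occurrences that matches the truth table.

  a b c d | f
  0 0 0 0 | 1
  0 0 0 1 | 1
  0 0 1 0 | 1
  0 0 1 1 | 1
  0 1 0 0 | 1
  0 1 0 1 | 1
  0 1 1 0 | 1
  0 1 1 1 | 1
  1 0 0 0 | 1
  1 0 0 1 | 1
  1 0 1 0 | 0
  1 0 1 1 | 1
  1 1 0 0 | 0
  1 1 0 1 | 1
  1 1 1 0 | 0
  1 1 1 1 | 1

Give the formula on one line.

  ~b = 1111000011110000
  ~c = 1100110011001100
  (~b & ~c) = 1100000011000000
  ~a = 1111111100000000
  (~a | d) = 1111111101010101
  ((~b & ~c) | (~a | d)) = 1111111111010101

((~b & ~c) | (~a | d))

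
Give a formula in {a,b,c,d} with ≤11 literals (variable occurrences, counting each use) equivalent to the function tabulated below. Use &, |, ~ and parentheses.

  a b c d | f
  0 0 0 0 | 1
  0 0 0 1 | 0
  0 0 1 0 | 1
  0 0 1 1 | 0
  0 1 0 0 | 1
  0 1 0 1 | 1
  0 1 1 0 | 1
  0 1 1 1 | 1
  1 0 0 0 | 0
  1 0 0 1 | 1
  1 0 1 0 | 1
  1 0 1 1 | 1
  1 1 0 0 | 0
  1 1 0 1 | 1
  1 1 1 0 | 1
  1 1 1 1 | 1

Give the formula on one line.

  ~a = 1111111100000000
  (~a | d) = 1111111101010101
  ~d = 1010101010101010
  (c & ~d) = 0010001000100010
  ((~a | d) | (c & ~d)) = 1111111101110111
  (d & b) = 0000010100000101
  (~d | a) = 1010101011111111
  ((d & b) | (~d | a)) = 1010111111111111
  (((~a | d) | (c & ~d)) & ((d & b) | (~d | a))) = 1010111101110111

(((~a | d) | (c & ~d)) & ((d & b) | (~d | a)))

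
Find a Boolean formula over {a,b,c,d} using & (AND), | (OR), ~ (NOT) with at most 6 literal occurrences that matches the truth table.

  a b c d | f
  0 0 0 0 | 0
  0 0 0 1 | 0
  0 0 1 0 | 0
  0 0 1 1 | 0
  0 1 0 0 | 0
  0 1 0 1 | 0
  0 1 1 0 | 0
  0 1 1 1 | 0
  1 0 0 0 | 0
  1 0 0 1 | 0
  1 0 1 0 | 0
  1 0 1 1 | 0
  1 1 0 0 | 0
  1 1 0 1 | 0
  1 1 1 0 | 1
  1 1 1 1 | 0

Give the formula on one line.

  (c & b) = 0000001100000011
  (a & (c & b)) = 0000000000000011
  ~d = 1010101010101010
  ((a & (c & b)) & ~d) = 0000000000000010

((a & (c & b)) & ~d)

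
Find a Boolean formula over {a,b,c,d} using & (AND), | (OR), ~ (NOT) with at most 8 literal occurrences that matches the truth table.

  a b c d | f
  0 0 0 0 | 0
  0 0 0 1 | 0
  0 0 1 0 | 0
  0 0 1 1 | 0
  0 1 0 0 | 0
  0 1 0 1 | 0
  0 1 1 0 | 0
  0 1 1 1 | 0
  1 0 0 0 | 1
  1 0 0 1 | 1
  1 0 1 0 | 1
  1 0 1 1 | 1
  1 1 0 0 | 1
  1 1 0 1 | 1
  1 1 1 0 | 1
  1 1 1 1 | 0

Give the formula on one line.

(a & (((~d & a) | ~a) | ((~b & c) | ~c)))

  ~d = 1010101010101010
  (~d & a) = 0000000010101010
  ~a = 1111111100000000
  ((~d & a) | ~a) = 1111111110101010
  ~b = 1111000011110000
  (~b & c) = 0011000000110000
  ~c = 1100110011001100
  ((~b & c) | ~c) = 1111110011111100
  (((~d & a) | ~a) | ((~b & c) | ~c)) = 1111111111111110
  (a & (((~d & a) | ~a) | ((~b & c) | ~c))) = 0000000011111110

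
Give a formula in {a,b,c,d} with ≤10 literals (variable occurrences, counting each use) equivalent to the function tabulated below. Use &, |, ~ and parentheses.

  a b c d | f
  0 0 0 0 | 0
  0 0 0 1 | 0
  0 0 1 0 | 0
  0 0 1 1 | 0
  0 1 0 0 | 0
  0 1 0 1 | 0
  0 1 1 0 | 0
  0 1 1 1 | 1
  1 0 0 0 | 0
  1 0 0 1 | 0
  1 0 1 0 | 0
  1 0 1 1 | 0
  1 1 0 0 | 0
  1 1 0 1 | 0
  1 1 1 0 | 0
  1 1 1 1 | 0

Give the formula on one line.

  ~b = 1111000011110000
  (d & c) = 0001000100010001
  (~b | (d & c)) = 1111000111110001
  ~a = 1111111100000000
  ~d = 1010101010101010
  (b | ~d) = 1010111110101111
  (~a & (b | ~d)) = 1010111100000000
  ((~b | (d & c)) & (~a & (b | ~d))) = 1010000100000000
  (a | d) = 0101010111111111
  (((~b | (d & c)) & (~a & (b | ~d))) & (a | d)) = 0000000100000000

(((~b | (d & c)) & (~a & (b | ~d))) & (a | d))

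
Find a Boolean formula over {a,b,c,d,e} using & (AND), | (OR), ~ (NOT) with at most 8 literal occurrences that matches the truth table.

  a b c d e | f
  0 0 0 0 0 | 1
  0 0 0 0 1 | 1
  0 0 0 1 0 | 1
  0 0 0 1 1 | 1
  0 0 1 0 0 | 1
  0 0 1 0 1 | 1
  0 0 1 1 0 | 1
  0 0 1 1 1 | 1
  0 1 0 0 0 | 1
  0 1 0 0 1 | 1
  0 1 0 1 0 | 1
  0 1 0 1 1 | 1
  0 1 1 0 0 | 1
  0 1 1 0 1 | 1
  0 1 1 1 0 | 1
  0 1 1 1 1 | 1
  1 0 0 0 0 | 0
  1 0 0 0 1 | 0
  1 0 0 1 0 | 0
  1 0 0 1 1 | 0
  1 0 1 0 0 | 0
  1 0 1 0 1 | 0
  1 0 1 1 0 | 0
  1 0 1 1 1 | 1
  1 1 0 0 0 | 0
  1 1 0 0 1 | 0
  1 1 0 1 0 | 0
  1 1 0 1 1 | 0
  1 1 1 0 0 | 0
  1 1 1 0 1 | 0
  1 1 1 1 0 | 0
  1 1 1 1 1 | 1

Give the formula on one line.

  ~a = 11111111111111110000000000000000
  (e & a) = 00000000000000000101010101010101
  ((e & a) & d) = 00000000000000000001000100010001
  (~a | ((e & a) & d)) = 11111111111111110001000100010001
  (~a | c) = 11111111111111110000111100001111
  ((~a | ((e & a) & d)) & (~a | c)) = 11111111111111110000000100000001

((~a | ((e & a) & d)) & (~a | c))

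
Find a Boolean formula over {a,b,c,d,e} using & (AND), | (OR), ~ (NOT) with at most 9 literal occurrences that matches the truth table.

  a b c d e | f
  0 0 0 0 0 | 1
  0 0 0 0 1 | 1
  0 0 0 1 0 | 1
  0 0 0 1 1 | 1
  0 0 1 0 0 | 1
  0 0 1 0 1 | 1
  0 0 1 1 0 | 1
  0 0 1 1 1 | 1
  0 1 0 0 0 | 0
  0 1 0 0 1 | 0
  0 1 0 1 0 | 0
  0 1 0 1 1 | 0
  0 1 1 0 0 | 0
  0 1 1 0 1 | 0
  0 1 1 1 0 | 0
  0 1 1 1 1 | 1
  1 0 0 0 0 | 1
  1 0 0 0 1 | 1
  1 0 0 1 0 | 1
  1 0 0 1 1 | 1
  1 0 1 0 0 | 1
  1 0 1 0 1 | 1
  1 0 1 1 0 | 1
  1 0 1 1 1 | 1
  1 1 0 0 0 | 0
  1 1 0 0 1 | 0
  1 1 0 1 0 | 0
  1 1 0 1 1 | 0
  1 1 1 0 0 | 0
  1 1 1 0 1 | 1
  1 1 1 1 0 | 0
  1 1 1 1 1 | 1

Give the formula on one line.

  (c & e) = 00000101000001010000010100000101
  ~b = 11111111000000001111111100000000
  (a | e) = 01010101010101011111111111111111
  (~b & (a | e)) = 01010101000000001111111100000000
  ((c & e) | (~b & (a | e))) = 01010101000001011111111100000101
  (((c & e) | (~b & (a | e))) & c) = 00000101000001010000111100000101
  (a | d) = 00110011001100111111111111111111
  ((((c & e) | (~b & (a | e))) & c) & (a | d)) = 00000001000000010000111100000101
  (((((c & e) | (~b & (a | e))) & c) & (a | d)) | ~b) = 11111111000000011111111100000101

(((((c & e) | (~b & (a | e))) & c) & (a | d)) | ~b)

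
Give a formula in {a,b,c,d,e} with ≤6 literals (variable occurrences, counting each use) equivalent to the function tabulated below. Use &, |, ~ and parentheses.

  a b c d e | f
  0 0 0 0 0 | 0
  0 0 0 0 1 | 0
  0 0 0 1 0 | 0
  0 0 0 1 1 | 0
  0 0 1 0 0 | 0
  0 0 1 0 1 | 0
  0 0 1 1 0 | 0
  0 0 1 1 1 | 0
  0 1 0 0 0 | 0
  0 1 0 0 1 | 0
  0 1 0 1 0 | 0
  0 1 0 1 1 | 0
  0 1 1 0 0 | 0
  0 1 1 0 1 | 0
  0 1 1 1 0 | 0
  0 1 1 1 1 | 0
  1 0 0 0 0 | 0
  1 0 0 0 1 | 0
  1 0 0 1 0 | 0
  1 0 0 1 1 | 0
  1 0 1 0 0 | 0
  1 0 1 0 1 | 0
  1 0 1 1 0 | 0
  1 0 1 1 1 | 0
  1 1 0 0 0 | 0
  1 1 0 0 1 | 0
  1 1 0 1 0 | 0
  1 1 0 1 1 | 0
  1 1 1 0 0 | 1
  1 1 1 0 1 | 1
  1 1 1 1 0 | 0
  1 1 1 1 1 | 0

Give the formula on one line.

  ~d = 11001100110011001100110011001100
  ~c = 11110000111100001111000011110000
  (~c | ~d) = 11111100111111001111110011111100
  (a & (~c | ~d)) = 00000000000000001111110011111100
  (~d & (a & (~c | ~d))) = 00000000000000001100110011001100
  ((~d & (a & (~c | ~d))) & c) = 00000000000000000000110000001100
  (b & ((~d & (a & (~c | ~d))) & c)) = 00000000000000000000000000001100

(b & ((~d & (a & (~c | ~d))) & c))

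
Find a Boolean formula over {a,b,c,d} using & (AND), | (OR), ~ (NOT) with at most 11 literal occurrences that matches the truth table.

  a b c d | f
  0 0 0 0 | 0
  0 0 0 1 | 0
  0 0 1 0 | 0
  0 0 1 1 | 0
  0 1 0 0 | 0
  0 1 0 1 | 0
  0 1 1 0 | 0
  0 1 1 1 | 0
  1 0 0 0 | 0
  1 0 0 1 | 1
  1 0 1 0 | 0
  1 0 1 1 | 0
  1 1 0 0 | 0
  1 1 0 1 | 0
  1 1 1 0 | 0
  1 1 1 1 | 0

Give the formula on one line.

(((~b & a) & (b | d)) & ((~c & a) & ((~d | ~c) & d)))

  ~b = 1111000011110000
  (~b & a) = 0000000011110000
  (b | d) = 0101111101011111
  ((~b & a) & (b | d)) = 0000000001010000
  ~c = 1100110011001100
  (~c & a) = 0000000011001100
  ~d = 1010101010101010
  (~d | ~c) = 1110111011101110
  ((~d | ~c) & d) = 0100010001000100
  ((~c & a) & ((~d | ~c) & d)) = 0000000001000100
  (((~b & a) & (b | d)) & ((~c & a) & ((~d | ~c) & d))) = 0000000001000000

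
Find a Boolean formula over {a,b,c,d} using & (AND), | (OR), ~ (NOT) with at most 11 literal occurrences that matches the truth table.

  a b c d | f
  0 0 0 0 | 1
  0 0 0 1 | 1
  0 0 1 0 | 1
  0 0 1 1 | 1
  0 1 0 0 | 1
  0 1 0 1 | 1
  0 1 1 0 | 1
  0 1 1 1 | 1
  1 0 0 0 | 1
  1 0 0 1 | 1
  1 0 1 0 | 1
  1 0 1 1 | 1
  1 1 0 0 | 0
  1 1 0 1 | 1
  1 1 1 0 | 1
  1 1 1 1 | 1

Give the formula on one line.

((~a | (b & ((a & c) & (~c | d)))) | (d | (~b | c)))

  ~a = 1111111100000000
  (a & c) = 0000000000110011
  ~c = 1100110011001100
  (~c | d) = 1101110111011101
  ((a & c) & (~c | d)) = 0000000000010001
  (b & ((a & c) & (~c | d))) = 0000000000000001
  (~a | (b & ((a & c) & (~c | d)))) = 1111111100000001
  ~b = 1111000011110000
  (~b | c) = 1111001111110011
  (d | (~b | c)) = 1111011111110111
  ((~a | (b & ((a & c) & (~c | d)))) | (d | (~b | c))) = 1111111111110111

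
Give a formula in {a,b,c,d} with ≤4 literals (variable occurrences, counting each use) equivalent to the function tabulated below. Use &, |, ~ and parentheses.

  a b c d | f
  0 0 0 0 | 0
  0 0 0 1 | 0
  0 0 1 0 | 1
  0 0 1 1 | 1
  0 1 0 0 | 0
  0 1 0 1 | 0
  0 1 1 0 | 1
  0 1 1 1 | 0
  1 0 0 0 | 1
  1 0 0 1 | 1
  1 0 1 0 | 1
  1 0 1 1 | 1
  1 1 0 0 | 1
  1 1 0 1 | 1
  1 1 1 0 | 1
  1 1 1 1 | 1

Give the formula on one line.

(a | (c & (~d | ~b)))

  ~d = 1010101010101010
  ~b = 1111000011110000
  (~d | ~b) = 1111101011111010
  (c & (~d | ~b)) = 0011001000110010
  (a | (c & (~d | ~b))) = 0011001011111111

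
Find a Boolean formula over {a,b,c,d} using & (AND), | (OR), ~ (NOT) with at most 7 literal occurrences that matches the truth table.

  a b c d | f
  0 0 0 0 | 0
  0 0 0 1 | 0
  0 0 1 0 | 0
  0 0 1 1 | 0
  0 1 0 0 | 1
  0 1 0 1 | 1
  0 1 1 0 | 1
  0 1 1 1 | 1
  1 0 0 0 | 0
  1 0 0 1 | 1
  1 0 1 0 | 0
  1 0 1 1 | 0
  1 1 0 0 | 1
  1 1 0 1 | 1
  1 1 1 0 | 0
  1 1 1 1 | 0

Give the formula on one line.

  ~c = 1100110011001100
  (~c & a) = 0000000011001100
  ~a = 1111111100000000
  ((~c & a) | ~a) = 1111111111001100
  (d & a) = 0000000001010101
  (b | (d & a)) = 0000111101011111
  (((~c & a) | ~a) & (b | (d & a))) = 0000111101001100

(((~c & a) | ~a) & (b | (d & a)))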